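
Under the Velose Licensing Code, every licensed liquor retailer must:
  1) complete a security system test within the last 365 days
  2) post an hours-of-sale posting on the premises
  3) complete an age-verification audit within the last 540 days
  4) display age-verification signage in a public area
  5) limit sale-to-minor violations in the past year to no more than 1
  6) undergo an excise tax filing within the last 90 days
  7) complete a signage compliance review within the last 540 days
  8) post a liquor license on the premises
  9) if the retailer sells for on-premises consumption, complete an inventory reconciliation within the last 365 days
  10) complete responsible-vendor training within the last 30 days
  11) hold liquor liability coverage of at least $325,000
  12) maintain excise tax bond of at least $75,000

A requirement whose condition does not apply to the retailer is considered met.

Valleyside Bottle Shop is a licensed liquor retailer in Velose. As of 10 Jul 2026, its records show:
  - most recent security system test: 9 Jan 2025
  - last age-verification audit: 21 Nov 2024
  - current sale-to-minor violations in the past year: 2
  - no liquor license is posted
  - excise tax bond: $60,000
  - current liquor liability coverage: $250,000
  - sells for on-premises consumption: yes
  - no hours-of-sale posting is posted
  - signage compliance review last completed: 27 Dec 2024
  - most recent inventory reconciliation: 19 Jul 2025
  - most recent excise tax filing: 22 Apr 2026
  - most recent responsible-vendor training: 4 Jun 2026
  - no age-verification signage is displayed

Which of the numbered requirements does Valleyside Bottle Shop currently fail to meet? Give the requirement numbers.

1, 2, 3, 4, 5, 7, 8, 10, 11, 12

1. security system test 547 days ago vs limit 365 → not met
2. hours-of-sale posting absent → not met
3. age-verification audit 596 days ago vs limit 540 → not met
4. age-verification signage absent → not met
5. sale-to-minor violations in the past year 2 > 1 → not met
6. excise tax filing 79 days ago vs limit 90 → met
7. signage compliance review 560 days ago vs limit 540 → not met
8. liquor license absent → not met
9. condition 'sells for on-premises consumption' holds; inventory reconciliation 356 days ago vs limit 365 → met
10. responsible-vendor training 36 days ago vs limit 30 → not met
11. liquor liability coverage $250,000 < $325,000 → not met
12. excise tax bond $60,000 < $75,000 → not met
Not met: 1, 2, 3, 4, 5, 7, 8, 10, 11, 12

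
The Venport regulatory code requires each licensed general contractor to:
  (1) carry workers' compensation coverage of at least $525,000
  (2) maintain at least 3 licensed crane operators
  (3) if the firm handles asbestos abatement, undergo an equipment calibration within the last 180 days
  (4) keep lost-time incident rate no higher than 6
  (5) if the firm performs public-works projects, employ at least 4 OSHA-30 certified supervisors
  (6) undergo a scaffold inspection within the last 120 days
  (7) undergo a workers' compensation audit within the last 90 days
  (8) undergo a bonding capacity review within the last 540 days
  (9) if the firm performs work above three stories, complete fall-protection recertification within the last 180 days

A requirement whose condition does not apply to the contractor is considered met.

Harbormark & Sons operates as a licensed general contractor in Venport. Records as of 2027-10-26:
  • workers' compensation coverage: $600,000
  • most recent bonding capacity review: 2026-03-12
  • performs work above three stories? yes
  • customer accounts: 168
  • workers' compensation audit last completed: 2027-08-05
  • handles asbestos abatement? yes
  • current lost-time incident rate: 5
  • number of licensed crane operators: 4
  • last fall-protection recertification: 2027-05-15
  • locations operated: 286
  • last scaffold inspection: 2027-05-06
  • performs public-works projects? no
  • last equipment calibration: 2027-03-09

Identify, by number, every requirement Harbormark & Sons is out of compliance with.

1. workers' compensation coverage $600,000 ≥ $525,000 → met
2. licensed crane operators 4 ≥ 3 → met
3. condition 'handles asbestos abatement' holds; equipment calibration 231 days ago vs limit 180 → not met
4. lost-time incident rate 5 ≤ 6 → met
5. condition 'performs public-works projects' does not hold → requirement n/a → met
6. scaffold inspection 173 days ago vs limit 120 → not met
7. workers' compensation audit 82 days ago vs limit 90 → met
8. bonding capacity review 593 days ago vs limit 540 → not met
9. condition 'performs work above three stories' holds; fall-protection recertification 164 days ago vs limit 180 → met
Not met: 3, 6, 8

3, 6, 8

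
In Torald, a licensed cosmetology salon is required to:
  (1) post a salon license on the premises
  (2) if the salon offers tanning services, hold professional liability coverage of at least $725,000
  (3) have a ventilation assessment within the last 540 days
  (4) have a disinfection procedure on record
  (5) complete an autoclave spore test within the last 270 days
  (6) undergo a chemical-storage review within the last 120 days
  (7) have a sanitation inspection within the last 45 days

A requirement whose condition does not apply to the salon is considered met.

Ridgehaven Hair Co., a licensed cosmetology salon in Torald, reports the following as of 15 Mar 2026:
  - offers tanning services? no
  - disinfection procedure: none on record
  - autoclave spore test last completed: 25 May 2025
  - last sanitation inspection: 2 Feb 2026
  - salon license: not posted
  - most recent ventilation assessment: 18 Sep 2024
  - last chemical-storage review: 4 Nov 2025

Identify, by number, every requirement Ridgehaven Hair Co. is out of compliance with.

1, 3, 4, 5, 6

1. salon license absent → not met
2. condition 'offers tanning services' does not hold → requirement n/a → met
3. ventilation assessment 543 days ago vs limit 540 → not met
4. disinfection procedure absent → not met
5. autoclave spore test 294 days ago vs limit 270 → not met
6. chemical-storage review 131 days ago vs limit 120 → not met
7. sanitation inspection 41 days ago vs limit 45 → met
Not met: 1, 3, 4, 5, 6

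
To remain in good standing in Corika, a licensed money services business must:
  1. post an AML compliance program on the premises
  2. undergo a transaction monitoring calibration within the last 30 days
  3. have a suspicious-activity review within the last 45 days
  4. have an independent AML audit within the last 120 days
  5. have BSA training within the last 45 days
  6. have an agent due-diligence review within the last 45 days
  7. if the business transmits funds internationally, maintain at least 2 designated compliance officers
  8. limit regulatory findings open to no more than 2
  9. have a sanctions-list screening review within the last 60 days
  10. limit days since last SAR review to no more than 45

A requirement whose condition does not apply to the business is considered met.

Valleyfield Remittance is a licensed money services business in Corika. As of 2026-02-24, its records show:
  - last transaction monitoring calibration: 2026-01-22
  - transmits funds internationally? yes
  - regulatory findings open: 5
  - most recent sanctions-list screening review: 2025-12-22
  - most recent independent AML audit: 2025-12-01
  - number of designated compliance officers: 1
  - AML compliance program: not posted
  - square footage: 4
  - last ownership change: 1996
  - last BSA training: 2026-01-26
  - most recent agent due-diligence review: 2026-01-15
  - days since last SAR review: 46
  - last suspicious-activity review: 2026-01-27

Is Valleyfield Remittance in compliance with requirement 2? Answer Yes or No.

No

2. transaction monitoring calibration 33 days ago vs limit 30 → not met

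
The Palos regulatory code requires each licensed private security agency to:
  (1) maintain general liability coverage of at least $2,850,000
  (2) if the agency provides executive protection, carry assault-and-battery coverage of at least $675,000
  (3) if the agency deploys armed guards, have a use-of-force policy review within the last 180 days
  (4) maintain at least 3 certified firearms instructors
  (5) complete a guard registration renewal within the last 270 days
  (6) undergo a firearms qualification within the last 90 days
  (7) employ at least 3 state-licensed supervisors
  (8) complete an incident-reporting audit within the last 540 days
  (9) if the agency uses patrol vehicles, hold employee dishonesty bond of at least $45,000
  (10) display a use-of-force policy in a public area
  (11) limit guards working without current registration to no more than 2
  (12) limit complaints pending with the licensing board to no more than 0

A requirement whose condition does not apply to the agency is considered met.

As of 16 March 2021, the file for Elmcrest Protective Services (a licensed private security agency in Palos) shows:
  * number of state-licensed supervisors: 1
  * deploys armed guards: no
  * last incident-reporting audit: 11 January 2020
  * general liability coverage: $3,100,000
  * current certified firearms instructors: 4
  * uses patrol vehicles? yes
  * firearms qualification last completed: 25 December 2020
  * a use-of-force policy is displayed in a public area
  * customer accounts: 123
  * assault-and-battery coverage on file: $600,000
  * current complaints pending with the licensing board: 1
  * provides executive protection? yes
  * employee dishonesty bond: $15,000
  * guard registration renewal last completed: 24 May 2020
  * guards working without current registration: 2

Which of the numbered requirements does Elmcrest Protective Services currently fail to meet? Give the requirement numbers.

1. general liability coverage $3,100,000 ≥ $2,850,000 → met
2. condition 'provides executive protection' holds; assault-and-battery coverage $600,000 < $675,000 → not met
3. condition 'deploys armed guards' does not hold → requirement n/a → met
4. certified firearms instructors 4 ≥ 3 → met
5. guard registration renewal 296 days ago vs limit 270 → not met
6. firearms qualification 81 days ago vs limit 90 → met
7. state-licensed supervisors 1 < 3 → not met
8. incident-reporting audit 430 days ago vs limit 540 → met
9. condition 'uses patrol vehicles' holds; employee dishonesty bond $15,000 < $45,000 → not met
10. use-of-force policy present → met
11. guards working without current registration 2 ≤ 2 → met
12. complaints pending with the licensing board 1 > 0 → not met
Not met: 2, 5, 7, 9, 12

2, 5, 7, 9, 12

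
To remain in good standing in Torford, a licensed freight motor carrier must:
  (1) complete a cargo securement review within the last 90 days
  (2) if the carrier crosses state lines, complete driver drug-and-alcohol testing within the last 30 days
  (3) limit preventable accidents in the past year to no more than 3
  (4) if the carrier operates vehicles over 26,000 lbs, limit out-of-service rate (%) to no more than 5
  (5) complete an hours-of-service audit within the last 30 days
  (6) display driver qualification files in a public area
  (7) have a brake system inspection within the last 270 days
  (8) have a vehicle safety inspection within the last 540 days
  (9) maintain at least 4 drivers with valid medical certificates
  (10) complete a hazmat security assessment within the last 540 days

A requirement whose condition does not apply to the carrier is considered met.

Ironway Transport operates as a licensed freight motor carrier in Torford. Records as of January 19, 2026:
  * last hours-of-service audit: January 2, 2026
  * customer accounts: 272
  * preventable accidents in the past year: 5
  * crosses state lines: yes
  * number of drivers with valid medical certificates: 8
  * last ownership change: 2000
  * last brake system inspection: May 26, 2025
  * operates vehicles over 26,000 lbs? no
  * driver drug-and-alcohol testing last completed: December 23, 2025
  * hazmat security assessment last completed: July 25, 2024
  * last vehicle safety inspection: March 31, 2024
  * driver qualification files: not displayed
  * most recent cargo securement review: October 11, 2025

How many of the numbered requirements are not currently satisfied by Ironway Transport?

1. cargo securement review 100 days ago vs limit 90 → not met
2. condition 'crosses state lines' holds; driver drug-and-alcohol testing 27 days ago vs limit 30 → met
3. preventable accidents in the past year 5 > 3 → not met
4. condition 'operates vehicles over 26,000 lbs' does not hold → requirement n/a → met
5. hours-of-service audit 17 days ago vs limit 30 → met
6. driver qualification files absent → not met
7. brake system inspection 238 days ago vs limit 270 → met
8. vehicle safety inspection 659 days ago vs limit 540 → not met
9. drivers with valid medical certificates 8 ≥ 4 → met
10. hazmat security assessment 543 days ago vs limit 540 → not met
Not met: 5 of 10

5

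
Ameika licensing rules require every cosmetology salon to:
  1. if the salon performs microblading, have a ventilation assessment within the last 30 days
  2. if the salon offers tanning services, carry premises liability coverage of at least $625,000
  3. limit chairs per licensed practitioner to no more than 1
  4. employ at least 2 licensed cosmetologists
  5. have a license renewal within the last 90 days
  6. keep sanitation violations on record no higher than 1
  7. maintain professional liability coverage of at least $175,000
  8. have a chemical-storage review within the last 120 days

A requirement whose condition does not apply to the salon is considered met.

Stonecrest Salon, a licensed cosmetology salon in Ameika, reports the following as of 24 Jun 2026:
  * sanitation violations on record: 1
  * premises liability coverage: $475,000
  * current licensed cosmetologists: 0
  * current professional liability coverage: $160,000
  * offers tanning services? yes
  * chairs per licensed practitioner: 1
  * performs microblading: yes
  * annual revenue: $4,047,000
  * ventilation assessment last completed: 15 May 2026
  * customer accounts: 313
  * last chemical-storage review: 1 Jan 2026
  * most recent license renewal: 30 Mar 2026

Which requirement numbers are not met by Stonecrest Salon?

1, 2, 4, 7, 8

1. condition 'performs microblading' holds; ventilation assessment 40 days ago vs limit 30 → not met
2. condition 'offers tanning services' holds; premises liability coverage $475,000 < $625,000 → not met
3. chairs per licensed practitioner 1 ≤ 1 → met
4. licensed cosmetologists 0 < 2 → not met
5. license renewal 86 days ago vs limit 90 → met
6. sanitation violations on record 1 ≤ 1 → met
7. professional liability coverage $160,000 < $175,000 → not met
8. chemical-storage review 174 days ago vs limit 120 → not met
Not met: 1, 2, 4, 7, 8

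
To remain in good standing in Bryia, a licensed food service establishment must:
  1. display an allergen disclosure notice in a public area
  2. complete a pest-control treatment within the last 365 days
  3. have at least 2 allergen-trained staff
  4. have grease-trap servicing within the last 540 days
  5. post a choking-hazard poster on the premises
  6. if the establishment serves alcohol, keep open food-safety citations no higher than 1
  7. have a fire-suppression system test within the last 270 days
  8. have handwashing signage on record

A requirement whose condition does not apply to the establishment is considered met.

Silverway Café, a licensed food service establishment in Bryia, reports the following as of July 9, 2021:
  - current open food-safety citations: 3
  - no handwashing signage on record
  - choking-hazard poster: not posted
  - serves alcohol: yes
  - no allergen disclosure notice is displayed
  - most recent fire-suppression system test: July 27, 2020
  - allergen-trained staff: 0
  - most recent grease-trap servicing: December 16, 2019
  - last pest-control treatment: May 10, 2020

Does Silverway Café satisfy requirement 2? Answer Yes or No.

2. pest-control treatment 425 days ago vs limit 365 → not met

No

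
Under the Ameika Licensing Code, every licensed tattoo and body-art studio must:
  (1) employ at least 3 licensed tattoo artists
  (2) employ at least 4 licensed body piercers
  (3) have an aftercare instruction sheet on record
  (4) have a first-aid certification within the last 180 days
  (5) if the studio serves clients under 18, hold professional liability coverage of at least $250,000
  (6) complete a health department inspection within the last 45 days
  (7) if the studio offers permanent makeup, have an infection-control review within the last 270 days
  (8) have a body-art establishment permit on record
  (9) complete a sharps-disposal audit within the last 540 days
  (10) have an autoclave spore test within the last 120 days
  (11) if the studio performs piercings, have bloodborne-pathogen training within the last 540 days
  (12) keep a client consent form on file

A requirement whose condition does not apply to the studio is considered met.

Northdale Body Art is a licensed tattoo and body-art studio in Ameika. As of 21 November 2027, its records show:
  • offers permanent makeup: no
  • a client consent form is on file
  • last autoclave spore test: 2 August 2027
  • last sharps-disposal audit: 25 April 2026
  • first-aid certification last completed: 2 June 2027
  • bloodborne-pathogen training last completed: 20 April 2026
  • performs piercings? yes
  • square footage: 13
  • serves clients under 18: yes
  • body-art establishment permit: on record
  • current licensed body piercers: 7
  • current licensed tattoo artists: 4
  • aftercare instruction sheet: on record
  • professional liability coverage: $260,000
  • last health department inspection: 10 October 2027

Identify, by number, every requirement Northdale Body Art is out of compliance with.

1. licensed tattoo artists 4 ≥ 3 → met
2. licensed body piercers 7 ≥ 4 → met
3. aftercare instruction sheet present → met
4. first-aid certification 172 days ago vs limit 180 → met
5. condition 'serves clients under 18' holds; professional liability coverage $260,000 ≥ $250,000 → met
6. health department inspection 42 days ago vs limit 45 → met
7. condition 'offers permanent makeup' does not hold → requirement n/a → met
8. body-art establishment permit present → met
9. sharps-disposal audit 575 days ago vs limit 540 → not met
10. autoclave spore test 111 days ago vs limit 120 → met
11. condition 'performs piercings' holds; bloodborne-pathogen training 580 days ago vs limit 540 → not met
12. client consent form present → met
Not met: 9, 11

9, 11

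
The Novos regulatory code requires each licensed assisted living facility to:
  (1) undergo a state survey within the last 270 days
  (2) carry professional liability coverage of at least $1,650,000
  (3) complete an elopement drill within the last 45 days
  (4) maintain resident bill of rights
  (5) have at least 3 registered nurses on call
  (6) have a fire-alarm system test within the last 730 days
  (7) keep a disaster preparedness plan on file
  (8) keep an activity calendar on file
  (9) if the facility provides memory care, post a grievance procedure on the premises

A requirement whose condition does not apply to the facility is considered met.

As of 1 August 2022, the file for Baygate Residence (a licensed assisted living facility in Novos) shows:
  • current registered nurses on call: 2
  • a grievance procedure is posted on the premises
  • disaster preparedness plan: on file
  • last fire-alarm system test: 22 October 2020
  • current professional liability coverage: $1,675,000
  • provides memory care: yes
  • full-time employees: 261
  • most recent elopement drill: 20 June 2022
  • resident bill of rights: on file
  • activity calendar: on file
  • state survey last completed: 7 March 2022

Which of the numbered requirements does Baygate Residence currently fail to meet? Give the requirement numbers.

5

1. state survey 147 days ago vs limit 270 → met
2. professional liability coverage $1,675,000 ≥ $1,650,000 → met
3. elopement drill 42 days ago vs limit 45 → met
4. resident bill of rights present → met
5. registered nurses on call 2 < 3 → not met
6. fire-alarm system test 648 days ago vs limit 730 → met
7. disaster preparedness plan present → met
8. activity calendar present → met
9. condition 'provides memory care' holds; grievance procedure present → met
Not met: 5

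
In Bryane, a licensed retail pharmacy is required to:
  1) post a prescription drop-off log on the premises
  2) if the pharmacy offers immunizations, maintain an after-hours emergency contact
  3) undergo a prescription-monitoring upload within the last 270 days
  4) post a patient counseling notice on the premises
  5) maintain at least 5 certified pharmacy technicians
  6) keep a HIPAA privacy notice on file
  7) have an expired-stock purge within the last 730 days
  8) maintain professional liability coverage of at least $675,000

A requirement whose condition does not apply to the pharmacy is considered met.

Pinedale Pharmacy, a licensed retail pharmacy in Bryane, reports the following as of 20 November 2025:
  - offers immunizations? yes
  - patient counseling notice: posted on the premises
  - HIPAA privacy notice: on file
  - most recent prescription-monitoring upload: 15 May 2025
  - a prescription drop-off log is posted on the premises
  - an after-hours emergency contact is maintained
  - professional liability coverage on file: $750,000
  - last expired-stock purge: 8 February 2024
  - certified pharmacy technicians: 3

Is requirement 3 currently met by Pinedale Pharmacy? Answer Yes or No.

Yes

3. prescription-monitoring upload 189 days ago vs limit 270 → met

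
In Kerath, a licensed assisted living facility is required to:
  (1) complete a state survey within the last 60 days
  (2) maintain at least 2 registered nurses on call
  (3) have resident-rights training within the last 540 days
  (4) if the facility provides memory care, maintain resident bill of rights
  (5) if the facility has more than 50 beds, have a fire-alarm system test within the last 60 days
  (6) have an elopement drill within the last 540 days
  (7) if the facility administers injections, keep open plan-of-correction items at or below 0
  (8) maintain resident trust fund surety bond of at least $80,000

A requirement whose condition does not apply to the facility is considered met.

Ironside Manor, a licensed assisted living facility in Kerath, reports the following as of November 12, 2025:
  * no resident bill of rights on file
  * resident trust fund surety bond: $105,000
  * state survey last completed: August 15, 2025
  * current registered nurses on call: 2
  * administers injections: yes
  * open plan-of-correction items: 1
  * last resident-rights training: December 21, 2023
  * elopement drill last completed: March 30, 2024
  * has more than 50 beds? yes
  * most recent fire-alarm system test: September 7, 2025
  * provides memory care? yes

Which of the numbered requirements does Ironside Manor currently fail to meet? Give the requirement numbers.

1, 3, 4, 5, 6, 7

1. state survey 89 days ago vs limit 60 → not met
2. registered nurses on call 2 ≥ 2 → met
3. resident-rights training 692 days ago vs limit 540 → not met
4. condition 'provides memory care' holds; resident bill of rights absent → not met
5. condition 'has more than 50 beds' holds; fire-alarm system test 66 days ago vs limit 60 → not met
6. elopement drill 592 days ago vs limit 540 → not met
7. condition 'administers injections' holds; open plan-of-correction items 1 > 0 → not met
8. resident trust fund surety bond $105,000 ≥ $80,000 → met
Not met: 1, 3, 4, 5, 6, 7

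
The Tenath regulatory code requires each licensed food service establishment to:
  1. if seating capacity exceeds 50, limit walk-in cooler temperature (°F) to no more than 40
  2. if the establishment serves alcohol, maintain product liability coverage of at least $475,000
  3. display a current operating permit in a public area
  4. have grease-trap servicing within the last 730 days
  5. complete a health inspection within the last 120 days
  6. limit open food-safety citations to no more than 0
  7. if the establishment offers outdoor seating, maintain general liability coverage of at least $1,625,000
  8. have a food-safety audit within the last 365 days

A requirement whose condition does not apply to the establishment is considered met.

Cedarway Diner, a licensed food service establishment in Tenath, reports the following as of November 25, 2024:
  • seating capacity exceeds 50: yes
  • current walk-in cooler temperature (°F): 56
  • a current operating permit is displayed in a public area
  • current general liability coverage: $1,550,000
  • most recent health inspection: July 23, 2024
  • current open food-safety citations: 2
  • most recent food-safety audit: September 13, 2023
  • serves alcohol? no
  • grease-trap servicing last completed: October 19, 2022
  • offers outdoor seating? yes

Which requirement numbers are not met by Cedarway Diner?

1, 4, 5, 6, 7, 8

1. condition 'seating capacity exceeds 50' holds; walk-in cooler temperature (°F) 56 > 40 → not met
2. condition 'serves alcohol' does not hold → requirement n/a → met
3. current operating permit present → met
4. grease-trap servicing 768 days ago vs limit 730 → not met
5. health inspection 125 days ago vs limit 120 → not met
6. open food-safety citations 2 > 0 → not met
7. condition 'offers outdoor seating' holds; general liability coverage $1,550,000 < $1,625,000 → not met
8. food-safety audit 439 days ago vs limit 365 → not met
Not met: 1, 4, 5, 6, 7, 8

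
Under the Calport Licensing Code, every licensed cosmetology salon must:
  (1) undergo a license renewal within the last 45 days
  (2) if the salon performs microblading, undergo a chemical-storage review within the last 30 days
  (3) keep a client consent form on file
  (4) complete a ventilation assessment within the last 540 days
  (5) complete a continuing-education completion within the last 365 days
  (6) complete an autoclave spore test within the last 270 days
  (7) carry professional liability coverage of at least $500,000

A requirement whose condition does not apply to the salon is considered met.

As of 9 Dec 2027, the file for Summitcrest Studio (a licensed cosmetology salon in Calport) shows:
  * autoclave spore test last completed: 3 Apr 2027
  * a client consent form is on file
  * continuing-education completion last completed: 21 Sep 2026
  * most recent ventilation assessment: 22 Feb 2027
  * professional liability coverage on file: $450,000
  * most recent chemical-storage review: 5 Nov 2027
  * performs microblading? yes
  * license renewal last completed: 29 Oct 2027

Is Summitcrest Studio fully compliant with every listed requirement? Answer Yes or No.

No

1. license renewal 41 days ago vs limit 45 → met
2. condition 'performs microblading' holds; chemical-storage review 34 days ago vs limit 30 → not met
3. client consent form present → met
4. ventilation assessment 290 days ago vs limit 540 → met
5. continuing-education completion 444 days ago vs limit 365 → not met
6. autoclave spore test 250 days ago vs limit 270 → met
7. professional liability coverage $450,000 < $500,000 → not met
Not met: 2, 5, 7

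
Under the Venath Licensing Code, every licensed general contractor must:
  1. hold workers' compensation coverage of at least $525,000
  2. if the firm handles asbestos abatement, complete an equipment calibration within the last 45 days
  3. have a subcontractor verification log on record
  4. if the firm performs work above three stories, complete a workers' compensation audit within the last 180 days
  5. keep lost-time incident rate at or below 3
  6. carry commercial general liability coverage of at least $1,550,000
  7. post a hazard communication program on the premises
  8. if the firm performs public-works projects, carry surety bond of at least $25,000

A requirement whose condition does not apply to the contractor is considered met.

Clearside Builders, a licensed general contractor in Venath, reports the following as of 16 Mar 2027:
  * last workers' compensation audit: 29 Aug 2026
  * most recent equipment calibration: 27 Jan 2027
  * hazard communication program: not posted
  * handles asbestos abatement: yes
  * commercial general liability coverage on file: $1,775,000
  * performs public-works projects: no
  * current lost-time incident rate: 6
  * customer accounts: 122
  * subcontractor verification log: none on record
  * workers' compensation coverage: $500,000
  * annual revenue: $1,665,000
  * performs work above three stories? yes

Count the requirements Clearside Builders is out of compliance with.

6

1. workers' compensation coverage $500,000 < $525,000 → not met
2. condition 'handles asbestos abatement' holds; equipment calibration 48 days ago vs limit 45 → not met
3. subcontractor verification log absent → not met
4. condition 'performs work above three stories' holds; workers' compensation audit 199 days ago vs limit 180 → not met
5. lost-time incident rate 6 > 3 → not met
6. commercial general liability coverage $1,775,000 ≥ $1,550,000 → met
7. hazard communication program absent → not met
8. condition 'performs public-works projects' does not hold → requirement n/a → met
Not met: 6 of 8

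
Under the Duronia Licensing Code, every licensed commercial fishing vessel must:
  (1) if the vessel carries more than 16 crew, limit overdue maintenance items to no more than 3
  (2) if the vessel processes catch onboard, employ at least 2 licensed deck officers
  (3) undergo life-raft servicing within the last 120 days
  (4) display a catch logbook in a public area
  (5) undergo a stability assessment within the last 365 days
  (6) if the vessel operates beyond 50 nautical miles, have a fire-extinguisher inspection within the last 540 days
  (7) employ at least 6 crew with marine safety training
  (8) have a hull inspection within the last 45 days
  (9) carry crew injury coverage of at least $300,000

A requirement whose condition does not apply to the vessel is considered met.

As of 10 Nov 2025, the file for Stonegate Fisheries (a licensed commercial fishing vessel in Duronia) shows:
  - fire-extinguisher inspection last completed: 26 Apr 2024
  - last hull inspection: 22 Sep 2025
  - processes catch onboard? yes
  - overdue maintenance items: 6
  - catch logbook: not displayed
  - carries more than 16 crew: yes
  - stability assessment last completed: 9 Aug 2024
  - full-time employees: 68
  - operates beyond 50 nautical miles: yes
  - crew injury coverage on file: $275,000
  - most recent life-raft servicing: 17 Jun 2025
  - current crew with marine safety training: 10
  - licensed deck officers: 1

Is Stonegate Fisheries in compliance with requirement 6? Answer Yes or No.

6. condition 'operates beyond 50 nautical miles' holds; fire-extinguisher inspection 563 days ago vs limit 540 → not met

No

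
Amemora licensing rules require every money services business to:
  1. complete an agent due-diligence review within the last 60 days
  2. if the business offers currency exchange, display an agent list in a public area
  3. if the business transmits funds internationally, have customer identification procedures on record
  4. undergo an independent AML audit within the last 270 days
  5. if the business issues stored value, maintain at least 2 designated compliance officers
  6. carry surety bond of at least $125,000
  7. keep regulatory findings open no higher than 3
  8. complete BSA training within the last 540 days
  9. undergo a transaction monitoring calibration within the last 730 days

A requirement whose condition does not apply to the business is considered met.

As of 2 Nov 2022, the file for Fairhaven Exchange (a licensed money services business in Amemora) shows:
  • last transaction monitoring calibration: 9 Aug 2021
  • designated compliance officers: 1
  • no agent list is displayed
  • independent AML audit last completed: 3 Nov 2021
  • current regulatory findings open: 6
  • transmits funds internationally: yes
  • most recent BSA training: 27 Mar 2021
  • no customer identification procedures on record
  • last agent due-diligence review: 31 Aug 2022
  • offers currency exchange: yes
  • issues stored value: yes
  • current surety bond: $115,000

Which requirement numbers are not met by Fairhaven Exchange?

1, 2, 3, 4, 5, 6, 7, 8

1. agent due-diligence review 63 days ago vs limit 60 → not met
2. condition 'offers currency exchange' holds; agent list absent → not met
3. condition 'transmits funds internationally' holds; customer identification procedures absent → not met
4. independent AML audit 364 days ago vs limit 270 → not met
5. condition 'issues stored value' holds; designated compliance officers 1 < 2 → not met
6. surety bond $115,000 < $125,000 → not met
7. regulatory findings open 6 > 3 → not met
8. BSA training 585 days ago vs limit 540 → not met
9. transaction monitoring calibration 450 days ago vs limit 730 → met
Not met: 1, 2, 3, 4, 5, 6, 7, 8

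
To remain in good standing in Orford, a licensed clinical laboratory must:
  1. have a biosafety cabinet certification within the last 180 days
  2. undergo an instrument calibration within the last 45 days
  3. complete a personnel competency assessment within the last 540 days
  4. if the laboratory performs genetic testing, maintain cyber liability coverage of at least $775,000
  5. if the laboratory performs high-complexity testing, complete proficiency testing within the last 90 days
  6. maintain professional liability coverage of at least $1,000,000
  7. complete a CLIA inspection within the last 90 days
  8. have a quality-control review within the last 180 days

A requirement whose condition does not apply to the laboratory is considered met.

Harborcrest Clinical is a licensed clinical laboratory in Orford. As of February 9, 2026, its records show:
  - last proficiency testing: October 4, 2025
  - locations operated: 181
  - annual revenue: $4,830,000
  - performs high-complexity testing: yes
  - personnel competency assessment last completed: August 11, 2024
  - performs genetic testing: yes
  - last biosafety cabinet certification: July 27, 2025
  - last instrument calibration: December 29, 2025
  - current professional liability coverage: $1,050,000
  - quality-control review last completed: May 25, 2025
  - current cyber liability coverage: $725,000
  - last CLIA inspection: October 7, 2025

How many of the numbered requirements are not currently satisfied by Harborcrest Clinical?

6

1. biosafety cabinet certification 197 days ago vs limit 180 → not met
2. instrument calibration 42 days ago vs limit 45 → met
3. personnel competency assessment 547 days ago vs limit 540 → not met
4. condition 'performs genetic testing' holds; cyber liability coverage $725,000 < $775,000 → not met
5. condition 'performs high-complexity testing' holds; proficiency testing 128 days ago vs limit 90 → not met
6. professional liability coverage $1,050,000 ≥ $1,000,000 → met
7. CLIA inspection 125 days ago vs limit 90 → not met
8. quality-control review 260 days ago vs limit 180 → not met
Not met: 6 of 8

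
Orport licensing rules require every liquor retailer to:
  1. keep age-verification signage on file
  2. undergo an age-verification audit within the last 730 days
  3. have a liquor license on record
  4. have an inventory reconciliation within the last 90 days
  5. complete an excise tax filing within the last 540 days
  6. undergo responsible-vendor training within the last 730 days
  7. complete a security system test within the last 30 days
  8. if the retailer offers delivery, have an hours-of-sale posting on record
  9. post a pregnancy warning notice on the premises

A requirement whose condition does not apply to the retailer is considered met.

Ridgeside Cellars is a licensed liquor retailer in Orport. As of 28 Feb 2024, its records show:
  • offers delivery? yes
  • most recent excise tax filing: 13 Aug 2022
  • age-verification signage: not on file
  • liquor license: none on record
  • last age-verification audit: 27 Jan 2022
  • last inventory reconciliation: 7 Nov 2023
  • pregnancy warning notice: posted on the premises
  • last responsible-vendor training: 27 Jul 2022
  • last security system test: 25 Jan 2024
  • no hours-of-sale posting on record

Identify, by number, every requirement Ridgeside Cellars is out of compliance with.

1, 2, 3, 4, 5, 7, 8

1. age-verification signage absent → not met
2. age-verification audit 762 days ago vs limit 730 → not met
3. liquor license absent → not met
4. inventory reconciliation 113 days ago vs limit 90 → not met
5. excise tax filing 564 days ago vs limit 540 → not met
6. responsible-vendor training 581 days ago vs limit 730 → met
7. security system test 34 days ago vs limit 30 → not met
8. condition 'offers delivery' holds; hours-of-sale posting absent → not met
9. pregnancy warning notice present → met
Not met: 1, 2, 3, 4, 5, 7, 8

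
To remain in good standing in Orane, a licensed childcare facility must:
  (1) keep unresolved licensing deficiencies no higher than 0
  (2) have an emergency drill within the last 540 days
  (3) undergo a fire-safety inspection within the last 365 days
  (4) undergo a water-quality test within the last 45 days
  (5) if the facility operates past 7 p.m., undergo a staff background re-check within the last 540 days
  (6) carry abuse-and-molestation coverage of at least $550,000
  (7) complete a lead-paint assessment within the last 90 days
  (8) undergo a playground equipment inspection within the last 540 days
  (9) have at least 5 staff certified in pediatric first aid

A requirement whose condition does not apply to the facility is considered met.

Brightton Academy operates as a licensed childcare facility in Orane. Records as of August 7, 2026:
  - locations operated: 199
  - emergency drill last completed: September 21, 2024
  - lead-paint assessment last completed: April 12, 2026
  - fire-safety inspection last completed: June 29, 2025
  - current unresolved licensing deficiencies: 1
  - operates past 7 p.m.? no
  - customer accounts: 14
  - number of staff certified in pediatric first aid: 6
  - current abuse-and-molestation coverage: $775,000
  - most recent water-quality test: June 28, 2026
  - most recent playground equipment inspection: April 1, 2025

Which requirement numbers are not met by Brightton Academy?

1. unresolved licensing deficiencies 1 > 0 → not met
2. emergency drill 685 days ago vs limit 540 → not met
3. fire-safety inspection 404 days ago vs limit 365 → not met
4. water-quality test 40 days ago vs limit 45 → met
5. condition 'operates past 7 p.m.' does not hold → requirement n/a → met
6. abuse-and-molestation coverage $775,000 ≥ $550,000 → met
7. lead-paint assessment 117 days ago vs limit 90 → not met
8. playground equipment inspection 493 days ago vs limit 540 → met
9. staff certified in pediatric first aid 6 ≥ 5 → met
Not met: 1, 2, 3, 7

1, 2, 3, 7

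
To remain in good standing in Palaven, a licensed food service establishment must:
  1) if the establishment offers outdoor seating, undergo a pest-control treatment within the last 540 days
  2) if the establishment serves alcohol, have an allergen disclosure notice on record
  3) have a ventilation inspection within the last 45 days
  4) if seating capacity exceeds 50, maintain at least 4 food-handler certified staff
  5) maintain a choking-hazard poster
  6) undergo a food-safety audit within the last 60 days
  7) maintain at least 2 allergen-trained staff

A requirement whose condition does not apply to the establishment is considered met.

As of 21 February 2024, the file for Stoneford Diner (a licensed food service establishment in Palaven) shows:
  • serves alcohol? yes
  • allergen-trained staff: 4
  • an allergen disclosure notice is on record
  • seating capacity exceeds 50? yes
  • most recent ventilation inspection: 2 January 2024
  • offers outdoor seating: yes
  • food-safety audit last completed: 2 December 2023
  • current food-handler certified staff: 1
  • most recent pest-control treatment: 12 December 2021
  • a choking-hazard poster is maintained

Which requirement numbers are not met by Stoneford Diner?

1, 3, 4, 6

1. condition 'offers outdoor seating' holds; pest-control treatment 801 days ago vs limit 540 → not met
2. condition 'serves alcohol' holds; allergen disclosure notice present → met
3. ventilation inspection 50 days ago vs limit 45 → not met
4. condition 'seating capacity exceeds 50' holds; food-handler certified staff 1 < 4 → not met
5. choking-hazard poster present → met
6. food-safety audit 81 days ago vs limit 60 → not met
7. allergen-trained staff 4 ≥ 2 → met
Not met: 1, 3, 4, 6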